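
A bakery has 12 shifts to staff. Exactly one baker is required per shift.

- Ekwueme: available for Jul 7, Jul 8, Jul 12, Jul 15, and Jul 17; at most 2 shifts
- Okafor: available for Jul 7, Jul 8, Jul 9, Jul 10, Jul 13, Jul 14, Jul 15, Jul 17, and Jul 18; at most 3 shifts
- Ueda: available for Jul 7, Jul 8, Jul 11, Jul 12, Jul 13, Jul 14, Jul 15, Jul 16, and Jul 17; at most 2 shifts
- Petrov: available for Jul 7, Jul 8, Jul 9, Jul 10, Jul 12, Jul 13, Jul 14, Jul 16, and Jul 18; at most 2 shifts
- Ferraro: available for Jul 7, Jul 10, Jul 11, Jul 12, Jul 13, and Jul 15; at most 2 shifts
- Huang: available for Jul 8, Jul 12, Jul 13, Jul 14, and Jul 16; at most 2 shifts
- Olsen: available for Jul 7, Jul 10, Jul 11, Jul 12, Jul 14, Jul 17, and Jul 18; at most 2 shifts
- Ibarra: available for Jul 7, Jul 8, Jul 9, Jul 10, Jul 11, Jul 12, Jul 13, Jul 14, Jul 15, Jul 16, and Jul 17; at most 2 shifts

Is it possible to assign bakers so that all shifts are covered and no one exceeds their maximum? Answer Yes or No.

Yes

One valid schedule: Jul 7→Ferraro, Jul 8→Petrov, Jul 9→Okafor, Jul 10→Okafor, Jul 11→Ueda, Jul 12→Ferraro, Jul 13→Petrov, Jul 14→Huang, Jul 15→Ekwueme, Jul 16→Ueda, Jul 17→Ekwueme, Jul 18→Okafor.
Loads: Ekwueme 2/2, Okafor 3/3, Ueda 2/2, Petrov 2/2, Ferraro 2/2, Huang 1/2, Olsen 0/2, Ibarra 0/2 — all within limits.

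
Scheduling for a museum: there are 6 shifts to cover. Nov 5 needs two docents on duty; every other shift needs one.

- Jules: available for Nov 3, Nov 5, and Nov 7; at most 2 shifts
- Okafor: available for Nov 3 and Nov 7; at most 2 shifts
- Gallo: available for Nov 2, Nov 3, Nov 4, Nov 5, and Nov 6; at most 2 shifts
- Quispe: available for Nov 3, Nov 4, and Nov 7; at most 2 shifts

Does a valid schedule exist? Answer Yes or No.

No

Total capacity is 8 and 7 slots are needed, so capacity alone doesn't rule it out.
Shifts {Nov 2, Nov 5, Nov 6} need 4 worker-slots in total, but the docents available for any of those shifts (Jules and Gallo) can supply at most 3 among them. So no valid schedule exists.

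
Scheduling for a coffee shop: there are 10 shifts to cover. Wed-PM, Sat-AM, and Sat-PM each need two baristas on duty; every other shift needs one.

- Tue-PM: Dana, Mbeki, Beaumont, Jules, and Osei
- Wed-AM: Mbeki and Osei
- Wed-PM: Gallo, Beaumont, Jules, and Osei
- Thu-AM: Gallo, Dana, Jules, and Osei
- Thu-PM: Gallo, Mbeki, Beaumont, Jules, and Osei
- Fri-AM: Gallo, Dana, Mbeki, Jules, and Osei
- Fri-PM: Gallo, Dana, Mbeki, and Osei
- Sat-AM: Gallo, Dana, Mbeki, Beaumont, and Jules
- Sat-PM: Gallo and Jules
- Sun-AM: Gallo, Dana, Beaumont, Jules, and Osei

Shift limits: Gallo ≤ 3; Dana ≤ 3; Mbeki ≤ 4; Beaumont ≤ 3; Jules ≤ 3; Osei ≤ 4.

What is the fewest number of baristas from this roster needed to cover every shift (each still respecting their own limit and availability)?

4

13 slots to fill and no one can take more than 4, so at least ⌈13/4⌉ = 4 baristas are needed.
Gallo, Dana, Mbeki, and Jules alone can cover everything: Tue-PM→Dana, Wed-AM→Mbeki, Wed-PM→Gallo+Jules, Thu-AM→Gallo, Thu-PM→Mbeki, Fri-AM→Mbeki, Fri-PM→Dana, Sat-AM→Mbeki+Jules, Sat-PM→Gallo+Jules, Sun-AM→Dana.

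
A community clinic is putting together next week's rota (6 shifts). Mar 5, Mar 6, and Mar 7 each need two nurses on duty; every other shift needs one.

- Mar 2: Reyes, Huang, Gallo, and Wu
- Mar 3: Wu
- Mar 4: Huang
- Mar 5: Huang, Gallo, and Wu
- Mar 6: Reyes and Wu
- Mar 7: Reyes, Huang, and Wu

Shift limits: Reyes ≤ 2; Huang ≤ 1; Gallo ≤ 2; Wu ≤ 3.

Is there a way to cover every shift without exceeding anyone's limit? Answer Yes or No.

Shifts {Mar 3, Mar 4, Mar 5, Mar 6, Mar 7} need 8 worker-slots in total, but the nurses available for any of those shifts (Reyes, Huang, Gallo, and Wu) can supply at most 7 among them. So no valid schedule exists.

No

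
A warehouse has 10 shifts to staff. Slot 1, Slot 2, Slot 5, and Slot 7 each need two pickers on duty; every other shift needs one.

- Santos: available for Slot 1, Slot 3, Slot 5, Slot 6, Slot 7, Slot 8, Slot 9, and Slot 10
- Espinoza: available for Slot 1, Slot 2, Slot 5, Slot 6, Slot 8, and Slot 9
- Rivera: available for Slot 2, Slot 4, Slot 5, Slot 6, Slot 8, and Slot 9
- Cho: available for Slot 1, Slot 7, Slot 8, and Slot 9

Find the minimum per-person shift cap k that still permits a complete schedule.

With 4 pickers and 14 worker-slots to fill, someone must work at least ⌈14/4⌉ = 4 shifts, so k ≥ 4.
k = 4 works: Slot 1→Santos+Espinoza, Slot 2→Espinoza+Rivera, Slot 3→Santos, Slot 4→Rivera, Slot 5→Espinoza+Rivera, Slot 6→Espinoza, Slot 7→Santos+Cho, Slot 8→Rivera, Slot 9→Cho, Slot 10→Santos.
Loads: Santos 4, Espinoza 4, Rivera 4, Cho 2 — all ≤ 4.

4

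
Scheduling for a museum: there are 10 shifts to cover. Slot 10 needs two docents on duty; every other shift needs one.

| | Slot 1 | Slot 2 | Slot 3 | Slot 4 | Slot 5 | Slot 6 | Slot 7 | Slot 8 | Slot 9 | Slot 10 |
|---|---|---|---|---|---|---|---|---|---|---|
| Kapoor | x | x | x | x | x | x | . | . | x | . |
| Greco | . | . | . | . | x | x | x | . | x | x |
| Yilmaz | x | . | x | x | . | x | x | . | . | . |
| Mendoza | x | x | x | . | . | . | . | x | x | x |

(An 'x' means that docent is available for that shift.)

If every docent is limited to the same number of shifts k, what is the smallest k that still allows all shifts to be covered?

With 4 docents and 11 worker-slots to fill, someone must work at least ⌈11/4⌉ = 3 shifts, so k ≥ 3.
k = 3 works: Slot 1→Yilmaz, Slot 2→Kapoor, Slot 3→Yilmaz, Slot 4→Kapoor, Slot 5→Kapoor, Slot 6→Greco, Slot 7→Greco, Slot 8→Mendoza, Slot 9→Mendoza, Slot 10→Greco+Mendoza.
Loads: Kapoor 3, Greco 3, Yilmaz 2, Mendoza 3 — all ≤ 3.

3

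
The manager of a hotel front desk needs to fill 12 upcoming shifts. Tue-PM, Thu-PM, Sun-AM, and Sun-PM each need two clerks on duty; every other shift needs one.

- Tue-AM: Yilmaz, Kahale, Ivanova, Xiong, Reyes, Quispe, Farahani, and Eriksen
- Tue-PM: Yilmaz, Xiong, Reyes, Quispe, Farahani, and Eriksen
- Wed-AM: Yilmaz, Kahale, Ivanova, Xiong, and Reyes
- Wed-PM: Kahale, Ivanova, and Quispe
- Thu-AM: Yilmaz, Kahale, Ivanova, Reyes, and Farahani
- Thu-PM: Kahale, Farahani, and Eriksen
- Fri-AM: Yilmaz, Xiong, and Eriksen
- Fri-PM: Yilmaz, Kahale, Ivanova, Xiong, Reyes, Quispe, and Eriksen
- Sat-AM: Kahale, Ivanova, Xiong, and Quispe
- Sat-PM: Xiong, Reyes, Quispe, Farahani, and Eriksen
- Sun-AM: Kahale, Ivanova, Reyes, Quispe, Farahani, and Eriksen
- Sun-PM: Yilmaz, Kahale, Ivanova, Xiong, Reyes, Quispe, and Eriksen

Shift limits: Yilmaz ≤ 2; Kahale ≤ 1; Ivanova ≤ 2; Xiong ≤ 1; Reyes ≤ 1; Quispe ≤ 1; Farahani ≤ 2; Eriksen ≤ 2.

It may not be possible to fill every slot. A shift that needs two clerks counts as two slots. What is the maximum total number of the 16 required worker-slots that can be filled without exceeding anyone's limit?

12

Total capacity across all clerks is 2+1+2+1+1+1+2+2 = 12, and 16 slots are needed, so at most 12 can be filled.
An assignment achieving 12: Tue-PM→Reyes+Quispe, Wed-AM→Yilmaz, Wed-PM→Kahale, Thu-AM→Ivanova, Thu-PM→Farahani+Eriksen, Fri-AM→Yilmaz, Sat-AM→Ivanova, Sat-PM→Xiong, Sun-AM→Farahani+Eriksen.
Loads: Yilmaz 2/2, Kahale 1/1, Ivanova 2/2, Xiong 1/1, Reyes 1/1, Quispe 1/1, Farahani 2/2, Eriksen 2/2.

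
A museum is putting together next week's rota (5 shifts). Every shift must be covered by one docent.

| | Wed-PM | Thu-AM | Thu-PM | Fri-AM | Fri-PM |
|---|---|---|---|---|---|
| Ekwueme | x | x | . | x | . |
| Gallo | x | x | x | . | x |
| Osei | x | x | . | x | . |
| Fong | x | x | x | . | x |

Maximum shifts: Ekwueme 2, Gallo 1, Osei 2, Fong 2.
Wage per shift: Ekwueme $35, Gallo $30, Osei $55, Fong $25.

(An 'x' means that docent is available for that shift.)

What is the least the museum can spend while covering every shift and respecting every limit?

$150

Picking the cheapest available docent for each shift independently would cost $135, but that ignores the shift limits.
An optimal schedule: Wed-PM→Gallo, Thu-AM→Ekwueme, Thu-PM→Fong, Fri-AM→Ekwueme, Fri-PM→Fong.
Total: 30 + 35 + 25 + 35 + 25 = $150.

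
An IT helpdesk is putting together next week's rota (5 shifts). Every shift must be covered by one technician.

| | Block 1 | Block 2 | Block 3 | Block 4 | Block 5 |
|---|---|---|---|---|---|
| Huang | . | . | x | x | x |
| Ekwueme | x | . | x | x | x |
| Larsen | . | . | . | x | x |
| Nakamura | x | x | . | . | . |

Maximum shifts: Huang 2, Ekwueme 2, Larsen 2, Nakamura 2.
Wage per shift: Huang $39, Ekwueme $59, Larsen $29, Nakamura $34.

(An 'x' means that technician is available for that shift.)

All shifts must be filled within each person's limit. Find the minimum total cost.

$165

Block 2 can only be covered by Nakamura, so that assignment is forced.
Picking the cheapest available technician for each shift independently would cost $165, and that bound is achievable.
An optimal schedule: Block 1→Nakamura, Block 2→Nakamura, Block 3→Huang, Block 4→Larsen, Block 5→Larsen.
Total: 34 + 34 + 39 + 29 + 29 = $165.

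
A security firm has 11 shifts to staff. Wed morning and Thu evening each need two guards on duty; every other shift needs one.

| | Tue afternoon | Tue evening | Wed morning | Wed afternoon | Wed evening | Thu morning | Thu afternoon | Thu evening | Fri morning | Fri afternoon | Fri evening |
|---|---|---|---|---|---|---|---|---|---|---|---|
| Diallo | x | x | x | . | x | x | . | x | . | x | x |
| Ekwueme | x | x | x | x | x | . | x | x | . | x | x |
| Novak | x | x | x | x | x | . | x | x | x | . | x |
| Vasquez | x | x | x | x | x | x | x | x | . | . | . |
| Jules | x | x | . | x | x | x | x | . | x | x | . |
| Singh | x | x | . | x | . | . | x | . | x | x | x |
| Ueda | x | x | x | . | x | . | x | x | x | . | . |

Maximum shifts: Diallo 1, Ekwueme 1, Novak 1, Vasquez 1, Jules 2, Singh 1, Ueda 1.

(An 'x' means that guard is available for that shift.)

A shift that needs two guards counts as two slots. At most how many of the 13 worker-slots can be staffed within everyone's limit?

8

Total capacity across all guards is 1+1+1+1+2+1+1 = 8, and 13 slots are needed, so at most 8 can be filled.
An assignment achieving 8: Wed morning→Vasquez+Ueda, Wed afternoon→Jules, Wed evening→Jules, Thu morning→Diallo, Fri morning→Novak, Fri afternoon→Ekwueme, Fri evening→Singh.
Loads: Diallo 1/1, Ekwueme 1/1, Novak 1/1, Vasquez 1/1, Jules 2/2, Singh 1/1, Ueda 1/1.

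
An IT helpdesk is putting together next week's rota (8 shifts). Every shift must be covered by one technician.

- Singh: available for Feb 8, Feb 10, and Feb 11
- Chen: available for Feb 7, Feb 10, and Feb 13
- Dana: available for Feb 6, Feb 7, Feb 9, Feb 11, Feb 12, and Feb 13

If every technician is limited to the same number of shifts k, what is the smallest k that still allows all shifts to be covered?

With 3 technicians and 8 worker-slots to fill, someone must work at least ⌈8/3⌉ = 3 shifts, so k ≥ 3.
k = 3 works: Feb 6→Dana, Feb 7→Chen, Feb 8→Singh, Feb 9→Dana, Feb 10→Singh, Feb 11→Singh, Feb 12→Dana, Feb 13→Chen.
Loads: Singh 3, Chen 2, Dana 3 — all ≤ 3.

3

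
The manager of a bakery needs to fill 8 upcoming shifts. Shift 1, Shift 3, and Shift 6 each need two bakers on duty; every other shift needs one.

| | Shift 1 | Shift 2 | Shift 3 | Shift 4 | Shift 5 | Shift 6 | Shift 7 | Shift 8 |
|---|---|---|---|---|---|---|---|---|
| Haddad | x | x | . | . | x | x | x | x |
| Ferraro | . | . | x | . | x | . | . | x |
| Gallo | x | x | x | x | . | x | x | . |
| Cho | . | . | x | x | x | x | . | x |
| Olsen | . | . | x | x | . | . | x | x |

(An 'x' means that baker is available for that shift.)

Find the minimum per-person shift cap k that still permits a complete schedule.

With 5 bakers and 11 worker-slots to fill, someone must work at least ⌈11/5⌉ = 3 shifts, so k ≥ 3.
k = 3 works: Shift 1→Haddad+Gallo, Shift 2→Haddad, Shift 3→Ferraro+Cho, Shift 4→Gallo, Shift 5→Haddad, Shift 6→Gallo+Cho, Shift 7→Olsen, Shift 8→Ferraro.
Loads: Haddad 3, Ferraro 2, Gallo 3, Cho 2, Olsen 1 — all ≤ 3.

3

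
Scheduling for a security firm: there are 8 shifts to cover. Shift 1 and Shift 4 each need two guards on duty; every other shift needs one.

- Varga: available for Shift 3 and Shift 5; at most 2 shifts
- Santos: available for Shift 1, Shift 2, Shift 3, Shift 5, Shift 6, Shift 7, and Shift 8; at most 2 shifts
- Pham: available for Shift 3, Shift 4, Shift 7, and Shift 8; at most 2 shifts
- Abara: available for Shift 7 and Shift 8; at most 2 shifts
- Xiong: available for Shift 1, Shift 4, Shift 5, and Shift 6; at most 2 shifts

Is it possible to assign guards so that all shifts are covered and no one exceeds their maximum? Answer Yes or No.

No

Total capacity is 10 and 10 slots are needed, so capacity alone doesn't rule it out.
Shifts {Shift 1, Shift 2, Shift 4, Shift 6} need 6 worker-slots in total, but the guards available for any of those shifts (Santos, Pham, and Xiong) can supply at most 5 among them. So no valid schedule exists.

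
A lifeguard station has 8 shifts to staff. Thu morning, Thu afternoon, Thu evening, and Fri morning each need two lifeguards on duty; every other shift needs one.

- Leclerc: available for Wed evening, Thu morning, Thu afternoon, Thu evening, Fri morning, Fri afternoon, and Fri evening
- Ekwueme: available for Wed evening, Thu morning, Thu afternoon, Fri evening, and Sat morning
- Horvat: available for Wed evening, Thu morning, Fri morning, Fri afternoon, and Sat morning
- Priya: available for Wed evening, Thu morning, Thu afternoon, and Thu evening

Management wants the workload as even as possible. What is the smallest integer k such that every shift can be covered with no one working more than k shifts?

3

With 4 lifeguards and 12 worker-slots to fill, someone must work at least ⌈12/4⌉ = 3 shifts, so k ≥ 3.
k = 3 works: Wed evening→Horvat, Thu morning→Horvat+Priya, Thu afternoon→Ekwueme+Priya, Thu evening→Leclerc+Priya, Fri morning→Leclerc+Horvat, Fri afternoon→Leclerc, Fri evening→Ekwueme, Sat morning→Ekwueme.
Loads: Leclerc 3, Ekwueme 3, Horvat 3, Priya 3 — all ≤ 3.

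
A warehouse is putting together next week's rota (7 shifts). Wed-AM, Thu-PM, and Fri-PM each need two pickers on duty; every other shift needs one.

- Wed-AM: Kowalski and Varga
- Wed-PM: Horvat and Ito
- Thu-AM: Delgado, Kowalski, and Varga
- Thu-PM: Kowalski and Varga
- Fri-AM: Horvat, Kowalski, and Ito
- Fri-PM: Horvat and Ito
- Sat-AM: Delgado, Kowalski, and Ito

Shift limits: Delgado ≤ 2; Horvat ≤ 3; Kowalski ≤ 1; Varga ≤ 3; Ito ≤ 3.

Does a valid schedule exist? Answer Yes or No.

Total capacity is 12 and 10 slots are needed, so capacity alone doesn't rule it out.
Shifts {Wed-AM, Thu-PM} need 4 worker-slots in total, but the pickers available for any of those shifts (Kowalski and Varga) can supply at most 3 among them. So no valid schedule exists.

No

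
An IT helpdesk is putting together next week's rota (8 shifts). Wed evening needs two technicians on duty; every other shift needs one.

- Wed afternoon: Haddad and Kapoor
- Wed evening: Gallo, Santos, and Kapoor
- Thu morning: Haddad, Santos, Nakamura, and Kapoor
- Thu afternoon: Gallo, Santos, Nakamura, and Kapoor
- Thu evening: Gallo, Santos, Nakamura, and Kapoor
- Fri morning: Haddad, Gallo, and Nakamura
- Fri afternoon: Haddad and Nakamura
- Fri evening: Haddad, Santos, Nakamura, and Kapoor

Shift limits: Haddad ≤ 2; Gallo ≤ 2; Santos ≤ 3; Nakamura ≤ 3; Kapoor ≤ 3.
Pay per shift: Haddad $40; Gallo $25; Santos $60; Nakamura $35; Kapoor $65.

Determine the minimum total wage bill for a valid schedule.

$355

Picking the cheapest available technician for each shift independently would cost $305, but that ignores the shift limits.
An optimal schedule: Wed afternoon→Haddad, Wed evening→Gallo+Santos, Thu morning→Nakamura, Thu afternoon→Nakamura, Thu evening→Santos, Fri morning→Gallo, Fri afternoon→Nakamura, Fri evening→Haddad.
Total: 40 + 25 + 60 + 35 + 35 + 60 + 25 + 35 + 40 = $355.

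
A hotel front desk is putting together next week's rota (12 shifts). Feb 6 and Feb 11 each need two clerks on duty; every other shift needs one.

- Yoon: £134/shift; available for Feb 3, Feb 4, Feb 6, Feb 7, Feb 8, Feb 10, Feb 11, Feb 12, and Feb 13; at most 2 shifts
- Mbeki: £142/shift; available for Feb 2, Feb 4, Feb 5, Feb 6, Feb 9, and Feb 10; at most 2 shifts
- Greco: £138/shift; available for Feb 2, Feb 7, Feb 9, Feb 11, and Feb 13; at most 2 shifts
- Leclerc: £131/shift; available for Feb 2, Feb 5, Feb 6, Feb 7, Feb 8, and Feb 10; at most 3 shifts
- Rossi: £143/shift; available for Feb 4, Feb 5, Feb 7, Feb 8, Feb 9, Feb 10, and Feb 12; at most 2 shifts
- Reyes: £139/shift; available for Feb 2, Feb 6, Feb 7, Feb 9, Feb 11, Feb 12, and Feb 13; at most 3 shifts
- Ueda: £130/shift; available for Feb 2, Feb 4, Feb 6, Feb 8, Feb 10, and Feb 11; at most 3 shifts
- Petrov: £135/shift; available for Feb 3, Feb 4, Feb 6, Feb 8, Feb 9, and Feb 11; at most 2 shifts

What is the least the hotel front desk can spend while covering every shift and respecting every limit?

Picking the cheapest available clerk for each shift independently would cost £1844, but that ignores the shift limits.
An optimal schedule: Feb 2→Ueda, Feb 3→Yoon, Feb 4→Ueda, Feb 5→Leclerc, Feb 6→Petrov+Reyes, Feb 7→Leclerc, Feb 8→Ueda, Feb 9→Petrov, Feb 10→Leclerc, Feb 11→Greco+Reyes, Feb 12→Yoon, Feb 13→Greco.
Total: 130 + 134 + 130 + 131 + 135 + 139 + 131 + 130 + 135 + 131 + 138 + 139 + 134 + 138 = £1875.

£1875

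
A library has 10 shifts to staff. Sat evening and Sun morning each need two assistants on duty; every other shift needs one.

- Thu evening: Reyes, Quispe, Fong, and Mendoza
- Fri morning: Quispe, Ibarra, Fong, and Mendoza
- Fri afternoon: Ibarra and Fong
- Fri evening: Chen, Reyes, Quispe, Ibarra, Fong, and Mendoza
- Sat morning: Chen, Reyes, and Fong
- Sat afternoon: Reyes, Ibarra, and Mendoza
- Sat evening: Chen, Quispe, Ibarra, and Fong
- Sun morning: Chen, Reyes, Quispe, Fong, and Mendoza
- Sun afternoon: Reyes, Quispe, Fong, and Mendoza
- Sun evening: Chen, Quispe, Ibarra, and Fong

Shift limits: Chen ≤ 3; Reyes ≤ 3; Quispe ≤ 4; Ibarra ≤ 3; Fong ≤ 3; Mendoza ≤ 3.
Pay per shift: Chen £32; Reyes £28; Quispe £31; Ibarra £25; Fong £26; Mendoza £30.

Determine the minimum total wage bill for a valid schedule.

£327

Picking the cheapest available assistant for each shift independently would cost £308, but that ignores the shift limits.
An optimal schedule: Thu evening→Reyes, Fri morning→Mendoza, Fri afternoon→Ibarra, Fri evening→Mendoza, Sat morning→Fong, Sat afternoon→Ibarra, Sat evening→Ibarra+Fong, Sun morning→Reyes+Mendoza, Sun afternoon→Reyes, Sun evening→Fong.
Total: 28 + 30 + 25 + 30 + 26 + 25 + 25 + 26 + 28 + 30 + 28 + 26 = £327.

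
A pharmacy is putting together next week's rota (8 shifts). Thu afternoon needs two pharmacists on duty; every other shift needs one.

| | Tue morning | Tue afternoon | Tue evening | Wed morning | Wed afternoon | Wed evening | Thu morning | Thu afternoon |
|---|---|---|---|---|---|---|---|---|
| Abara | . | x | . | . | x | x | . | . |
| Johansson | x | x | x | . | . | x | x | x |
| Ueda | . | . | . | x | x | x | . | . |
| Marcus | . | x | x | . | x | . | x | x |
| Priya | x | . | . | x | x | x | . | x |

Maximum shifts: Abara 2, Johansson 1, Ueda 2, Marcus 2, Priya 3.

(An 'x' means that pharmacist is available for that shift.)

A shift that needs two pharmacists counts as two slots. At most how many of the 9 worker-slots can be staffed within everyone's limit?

Total capacity across all pharmacists is 2+1+2+2+3 = 10, and 9 slots are needed, so at most 9 can be filled.
An assignment achieving 9: Tue morning→Priya, Tue afternoon→Abara, Tue evening→Johansson, Wed morning→Ueda, Wed afternoon→Abara, Wed evening→Ueda, Thu morning→Marcus, Thu afternoon→Marcus+Priya.
Loads: Abara 2/2, Johansson 1/1, Ueda 2/2, Marcus 2/2, Priya 2/3.

9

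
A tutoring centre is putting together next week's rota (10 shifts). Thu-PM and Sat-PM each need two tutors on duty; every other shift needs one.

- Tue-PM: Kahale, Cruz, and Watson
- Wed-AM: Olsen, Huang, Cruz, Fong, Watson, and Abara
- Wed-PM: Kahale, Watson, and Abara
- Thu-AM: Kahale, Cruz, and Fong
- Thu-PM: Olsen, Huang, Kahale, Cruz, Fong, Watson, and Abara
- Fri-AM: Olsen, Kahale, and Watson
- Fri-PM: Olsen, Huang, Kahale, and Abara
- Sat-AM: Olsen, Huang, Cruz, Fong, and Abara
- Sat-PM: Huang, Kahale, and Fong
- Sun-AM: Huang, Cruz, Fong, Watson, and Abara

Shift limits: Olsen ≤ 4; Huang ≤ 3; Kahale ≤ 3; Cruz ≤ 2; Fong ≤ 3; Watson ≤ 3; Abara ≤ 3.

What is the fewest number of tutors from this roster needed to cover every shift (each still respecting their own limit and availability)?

4

12 slots to fill and no one can take more than 4, so at least ⌈12/4⌉ = 3 tutors are needed.
Any 3 tutors together have capacity at most 4+3+3 = 10 < 12 slots, so 3 can never suffice.
Olsen, Huang, Kahale, and Cruz alone can cover everything: Tue-PM→Kahale, Wed-AM→Olsen, Wed-PM→Kahale, Thu-AM→Cruz, Thu-PM→Huang+Cruz, Fri-AM→Olsen, Fri-PM→Olsen, Sat-AM→Olsen, Sat-PM→Huang+Kahale, Sun-AM→Huang.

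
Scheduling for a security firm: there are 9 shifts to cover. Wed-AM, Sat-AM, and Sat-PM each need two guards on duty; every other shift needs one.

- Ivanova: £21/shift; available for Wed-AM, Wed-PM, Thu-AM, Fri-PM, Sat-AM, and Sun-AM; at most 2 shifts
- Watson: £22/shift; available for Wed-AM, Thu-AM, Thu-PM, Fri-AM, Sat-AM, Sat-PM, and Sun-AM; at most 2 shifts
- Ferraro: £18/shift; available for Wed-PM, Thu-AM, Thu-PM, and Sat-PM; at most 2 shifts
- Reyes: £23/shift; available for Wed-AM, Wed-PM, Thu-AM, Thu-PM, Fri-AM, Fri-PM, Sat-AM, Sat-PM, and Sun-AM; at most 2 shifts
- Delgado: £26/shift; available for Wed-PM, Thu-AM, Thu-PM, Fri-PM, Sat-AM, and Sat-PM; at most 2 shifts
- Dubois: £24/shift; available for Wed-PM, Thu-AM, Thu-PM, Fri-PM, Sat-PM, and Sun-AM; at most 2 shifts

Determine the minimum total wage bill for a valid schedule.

£268

Picking the cheapest available guard for each shift independently would cost £244, but that ignores the shift limits.
An optimal schedule: Wed-AM→Ivanova+Watson, Wed-PM→Ferraro, Thu-AM→Dubois, Thu-PM→Ferraro, Fri-AM→Watson, Fri-PM→Ivanova, Sat-AM→Reyes+Delgado, Sat-PM→Delgado+Dubois, Sun-AM→Reyes.
Total: 21 + 22 + 18 + 24 + 18 + 22 + 21 + 23 + 26 + 26 + 24 + 23 = £268.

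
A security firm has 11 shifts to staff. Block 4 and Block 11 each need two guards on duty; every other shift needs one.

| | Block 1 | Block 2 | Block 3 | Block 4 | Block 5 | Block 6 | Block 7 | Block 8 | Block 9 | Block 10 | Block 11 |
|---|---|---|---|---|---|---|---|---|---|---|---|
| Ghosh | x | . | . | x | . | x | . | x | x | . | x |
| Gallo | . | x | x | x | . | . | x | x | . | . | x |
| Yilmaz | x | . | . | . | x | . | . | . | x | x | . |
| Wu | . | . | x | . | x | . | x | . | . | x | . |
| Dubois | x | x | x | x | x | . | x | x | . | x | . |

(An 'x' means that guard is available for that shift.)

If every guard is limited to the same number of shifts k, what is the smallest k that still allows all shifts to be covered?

With 5 guards and 13 worker-slots to fill, someone must work at least ⌈13/5⌉ = 3 shifts, so k ≥ 3.
k = 3 works: Block 1→Yilmaz, Block 2→Gallo, Block 3→Wu, Block 4→Gallo+Dubois, Block 5→Yilmaz, Block 6→Ghosh, Block 7→Wu, Block 8→Dubois, Block 9→Ghosh, Block 10→Yilmaz, Block 11→Ghosh+Gallo.
Loads: Ghosh 3, Gallo 3, Yilmaz 3, Wu 2, Dubois 2 — all ≤ 3.

3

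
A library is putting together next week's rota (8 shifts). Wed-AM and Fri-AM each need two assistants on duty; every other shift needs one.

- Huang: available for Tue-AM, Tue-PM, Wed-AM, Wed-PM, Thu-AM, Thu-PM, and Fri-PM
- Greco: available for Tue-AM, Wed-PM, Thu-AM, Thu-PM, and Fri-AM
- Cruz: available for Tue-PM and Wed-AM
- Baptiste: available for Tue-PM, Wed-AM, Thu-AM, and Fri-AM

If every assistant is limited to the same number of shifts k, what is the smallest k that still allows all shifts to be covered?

With 4 assistants and 10 worker-slots to fill, someone must work at least ⌈10/4⌉ = 3 shifts, so k ≥ 3.
k = 3 works: Tue-AM→Huang, Tue-PM→Cruz, Wed-AM→Cruz+Baptiste, Wed-PM→Huang, Thu-AM→Greco, Thu-PM→Greco, Fri-AM→Greco+Baptiste, Fri-PM→Huang.
Loads: Huang 3, Greco 3, Cruz 2, Baptiste 2 — all ≤ 3.

3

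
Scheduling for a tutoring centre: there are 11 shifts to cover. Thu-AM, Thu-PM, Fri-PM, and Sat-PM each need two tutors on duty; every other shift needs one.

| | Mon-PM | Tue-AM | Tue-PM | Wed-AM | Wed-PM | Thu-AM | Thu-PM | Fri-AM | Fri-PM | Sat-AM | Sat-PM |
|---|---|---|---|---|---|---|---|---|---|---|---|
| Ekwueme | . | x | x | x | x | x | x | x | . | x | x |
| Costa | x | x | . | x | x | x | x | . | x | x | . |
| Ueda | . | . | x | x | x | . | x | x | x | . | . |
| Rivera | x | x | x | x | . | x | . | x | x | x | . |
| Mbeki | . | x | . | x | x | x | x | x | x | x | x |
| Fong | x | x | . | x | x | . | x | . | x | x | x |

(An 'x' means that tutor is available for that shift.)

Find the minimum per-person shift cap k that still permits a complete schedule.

With 6 tutors and 15 worker-slots to fill, someone must work at least ⌈15/6⌉ = 3 shifts, so k ≥ 3.
k = 3 works: Mon-PM→Costa, Tue-AM→Costa, Tue-PM→Ekwueme, Wed-AM→Ueda, Wed-PM→Costa, Thu-AM→Rivera+Mbeki, Thu-PM→Ueda+Mbeki, Fri-AM→Ekwueme, Fri-PM→Ueda+Rivera, Sat-AM→Rivera, Sat-PM→Ekwueme+Mbeki.
Loads: Ekwueme 3, Costa 3, Ueda 3, Rivera 3, Mbeki 3, Fong 0 — all ≤ 3.

3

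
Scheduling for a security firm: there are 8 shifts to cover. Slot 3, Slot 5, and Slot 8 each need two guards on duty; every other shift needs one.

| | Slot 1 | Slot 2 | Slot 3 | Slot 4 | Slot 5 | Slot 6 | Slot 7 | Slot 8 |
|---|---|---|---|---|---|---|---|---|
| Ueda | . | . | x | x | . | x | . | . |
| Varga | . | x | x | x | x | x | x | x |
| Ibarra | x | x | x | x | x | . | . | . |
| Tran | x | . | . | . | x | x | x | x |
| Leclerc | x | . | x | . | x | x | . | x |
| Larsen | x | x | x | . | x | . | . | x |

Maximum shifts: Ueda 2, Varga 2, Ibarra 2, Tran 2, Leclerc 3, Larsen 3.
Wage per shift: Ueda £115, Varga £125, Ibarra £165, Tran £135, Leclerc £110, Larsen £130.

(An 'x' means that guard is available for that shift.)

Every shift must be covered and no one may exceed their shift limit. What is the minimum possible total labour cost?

£1335

Picking the cheapest available guard for each shift independently would cost £1280, but that ignores the shift limits.
An optimal schedule: Slot 1→Leclerc, Slot 2→Varga, Slot 3→Ueda+Larsen, Slot 4→Ueda, Slot 5→Larsen+Tran, Slot 6→Leclerc, Slot 7→Varga, Slot 8→Leclerc+Larsen.
Total: 110 + 125 + 115 + 130 + 115 + 130 + 135 + 110 + 125 + 110 + 130 = £1335.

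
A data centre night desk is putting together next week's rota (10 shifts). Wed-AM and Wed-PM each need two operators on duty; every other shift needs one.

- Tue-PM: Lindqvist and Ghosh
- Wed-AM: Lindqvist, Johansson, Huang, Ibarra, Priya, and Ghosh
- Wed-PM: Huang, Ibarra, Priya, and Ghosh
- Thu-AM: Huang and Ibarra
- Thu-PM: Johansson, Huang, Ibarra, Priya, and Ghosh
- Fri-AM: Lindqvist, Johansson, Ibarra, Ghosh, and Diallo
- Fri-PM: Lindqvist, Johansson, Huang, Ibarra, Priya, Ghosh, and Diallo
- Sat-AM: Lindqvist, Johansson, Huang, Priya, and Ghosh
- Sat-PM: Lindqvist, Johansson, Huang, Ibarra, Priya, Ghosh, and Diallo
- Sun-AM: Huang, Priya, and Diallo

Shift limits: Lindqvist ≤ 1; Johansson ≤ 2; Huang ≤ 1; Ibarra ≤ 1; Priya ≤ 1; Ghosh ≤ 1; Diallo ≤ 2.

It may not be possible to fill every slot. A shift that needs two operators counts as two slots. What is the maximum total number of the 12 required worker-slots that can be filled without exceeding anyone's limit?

Total capacity across all operators is 1+2+1+1+1+1+2 = 9, and 12 slots are needed, so at most 9 can be filled.
An assignment achieving 9: Tue-PM→Lindqvist, Wed-PM→Ibarra+Ghosh, Thu-AM→Huang, Thu-PM→Johansson, Fri-AM→Johansson, Fri-PM→Diallo, Sat-PM→Diallo, Sun-AM→Priya.
Loads: Lindqvist 1/1, Johansson 2/2, Huang 1/1, Ibarra 1/1, Priya 1/1, Ghosh 1/1, Diallo 2/2.

9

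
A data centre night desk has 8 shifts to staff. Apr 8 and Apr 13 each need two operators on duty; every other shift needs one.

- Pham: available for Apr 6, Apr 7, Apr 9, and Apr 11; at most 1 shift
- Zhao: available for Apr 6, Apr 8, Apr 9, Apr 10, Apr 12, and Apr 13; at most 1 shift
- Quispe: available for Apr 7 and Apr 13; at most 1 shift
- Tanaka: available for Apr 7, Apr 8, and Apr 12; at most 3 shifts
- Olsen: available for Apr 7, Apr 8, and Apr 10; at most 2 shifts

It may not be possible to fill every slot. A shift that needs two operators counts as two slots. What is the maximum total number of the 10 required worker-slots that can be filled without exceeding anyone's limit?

8

Total capacity across all operators is 1+1+1+3+2 = 8, and 10 slots are needed, so at most 8 can be filled.
An assignment achieving 8: Apr 6→Zhao, Apr 7→Tanaka, Apr 8→Tanaka+Olsen, Apr 10→Olsen, Apr 11→Pham, Apr 12→Tanaka, Apr 13→Quispe.
Loads: Pham 1/1, Zhao 1/1, Quispe 1/1, Tanaka 3/3, Olsen 2/2.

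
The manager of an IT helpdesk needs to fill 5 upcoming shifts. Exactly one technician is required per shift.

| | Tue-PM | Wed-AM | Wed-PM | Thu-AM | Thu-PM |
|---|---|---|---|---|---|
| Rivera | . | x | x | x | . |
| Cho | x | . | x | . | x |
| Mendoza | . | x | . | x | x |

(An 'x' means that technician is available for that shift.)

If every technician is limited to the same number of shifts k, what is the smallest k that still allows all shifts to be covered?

2

With 3 technicians and 5 worker-slots to fill, someone must work at least ⌈5/3⌉ = 2 shifts, so k ≥ 2.
k = 2 works: Tue-PM→Cho, Wed-AM→Rivera, Wed-PM→Rivera, Thu-AM→Mendoza, Thu-PM→Cho.
Loads: Rivera 2, Cho 2, Mendoza 1 — all ≤ 2.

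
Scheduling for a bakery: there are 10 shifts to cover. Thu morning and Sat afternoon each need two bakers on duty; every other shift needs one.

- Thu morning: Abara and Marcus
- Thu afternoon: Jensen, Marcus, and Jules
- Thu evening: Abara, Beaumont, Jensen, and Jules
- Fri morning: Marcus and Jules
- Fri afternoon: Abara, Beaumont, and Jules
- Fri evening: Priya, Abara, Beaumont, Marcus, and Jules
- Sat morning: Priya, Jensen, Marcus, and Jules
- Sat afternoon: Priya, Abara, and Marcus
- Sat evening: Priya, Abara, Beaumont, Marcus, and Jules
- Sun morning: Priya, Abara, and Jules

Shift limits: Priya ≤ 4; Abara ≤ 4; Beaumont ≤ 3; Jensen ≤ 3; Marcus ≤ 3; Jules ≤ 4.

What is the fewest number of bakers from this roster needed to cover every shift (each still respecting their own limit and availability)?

12 slots to fill and no one can take more than 4, so at least ⌈12/4⌉ = 3 bakers are needed.
No set of 3 bakers can cover every shift (each such set leaves at least one shift with no one available or exceeds a cap).
Priya, Abara, Beaumont, and Marcus alone can cover everything: Thu morning→Abara+Marcus, Thu afternoon→Marcus, Thu evening→Abara, Fri morning→Marcus, Fri afternoon→Abara, Fri evening→Priya, Sat morning→Priya, Sat afternoon→Priya+Abara, Sat evening→Beaumont, Sun morning→Priya.

4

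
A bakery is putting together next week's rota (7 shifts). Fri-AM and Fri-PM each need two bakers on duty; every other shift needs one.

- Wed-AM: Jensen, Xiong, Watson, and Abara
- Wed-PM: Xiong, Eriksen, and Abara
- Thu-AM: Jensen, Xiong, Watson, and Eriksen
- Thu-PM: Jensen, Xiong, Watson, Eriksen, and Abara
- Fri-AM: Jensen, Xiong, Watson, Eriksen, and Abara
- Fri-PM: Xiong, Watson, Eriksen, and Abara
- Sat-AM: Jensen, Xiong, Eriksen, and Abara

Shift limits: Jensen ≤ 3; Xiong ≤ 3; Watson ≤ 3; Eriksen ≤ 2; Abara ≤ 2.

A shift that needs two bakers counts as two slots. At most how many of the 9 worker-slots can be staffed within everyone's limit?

Total capacity across all bakers is 3+3+3+2+2 = 13, and 9 slots are needed, so at most 9 can be filled.
An assignment achieving 9: Wed-AM→Jensen, Wed-PM→Xiong, Thu-AM→Jensen, Thu-PM→Xiong, Fri-AM→Watson+Eriksen, Fri-PM→Xiong+Watson, Sat-AM→Jensen.
Loads: Jensen 3/3, Xiong 3/3, Watson 2/3, Eriksen 1/2, Abara 0/2.

9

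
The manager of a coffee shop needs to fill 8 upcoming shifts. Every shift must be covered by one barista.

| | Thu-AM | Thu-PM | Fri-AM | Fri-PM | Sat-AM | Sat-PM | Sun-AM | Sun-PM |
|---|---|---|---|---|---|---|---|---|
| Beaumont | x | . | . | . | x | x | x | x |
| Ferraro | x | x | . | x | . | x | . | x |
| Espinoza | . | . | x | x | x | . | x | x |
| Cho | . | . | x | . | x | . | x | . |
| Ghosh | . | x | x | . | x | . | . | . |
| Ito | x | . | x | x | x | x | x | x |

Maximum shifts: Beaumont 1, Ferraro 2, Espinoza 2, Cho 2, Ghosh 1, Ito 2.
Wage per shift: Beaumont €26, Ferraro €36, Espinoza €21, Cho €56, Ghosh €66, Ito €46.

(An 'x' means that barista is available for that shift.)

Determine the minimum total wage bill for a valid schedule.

€288

Picking the cheapest available barista for each shift independently would cost €193, but that ignores the shift limits.
An optimal schedule: Thu-AM→Beaumont, Thu-PM→Ferraro, Fri-AM→Espinoza, Fri-PM→Ferraro, Sat-AM→Cho, Sat-PM→Ito, Sun-AM→Espinoza, Sun-PM→Ito.
Total: 26 + 36 + 21 + 36 + 56 + 46 + 21 + 46 = €288.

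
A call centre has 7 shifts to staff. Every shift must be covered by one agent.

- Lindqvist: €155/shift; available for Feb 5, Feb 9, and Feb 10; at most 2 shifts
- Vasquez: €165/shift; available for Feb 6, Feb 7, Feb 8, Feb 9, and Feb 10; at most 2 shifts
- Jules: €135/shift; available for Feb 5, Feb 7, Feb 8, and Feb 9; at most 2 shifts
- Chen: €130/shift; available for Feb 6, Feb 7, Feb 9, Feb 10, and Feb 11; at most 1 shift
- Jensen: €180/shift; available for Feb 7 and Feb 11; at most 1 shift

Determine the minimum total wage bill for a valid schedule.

Picking the cheapest available agent for each shift independently would cost €920, but that ignores the shift limits.
An optimal schedule: Feb 5→Lindqvist, Feb 6→Vasquez, Feb 7→Jules, Feb 8→Vasquez, Feb 9→Jules, Feb 10→Lindqvist, Feb 11→Chen.
Total: 155 + 165 + 135 + 165 + 135 + 155 + 130 = €1040.

€1040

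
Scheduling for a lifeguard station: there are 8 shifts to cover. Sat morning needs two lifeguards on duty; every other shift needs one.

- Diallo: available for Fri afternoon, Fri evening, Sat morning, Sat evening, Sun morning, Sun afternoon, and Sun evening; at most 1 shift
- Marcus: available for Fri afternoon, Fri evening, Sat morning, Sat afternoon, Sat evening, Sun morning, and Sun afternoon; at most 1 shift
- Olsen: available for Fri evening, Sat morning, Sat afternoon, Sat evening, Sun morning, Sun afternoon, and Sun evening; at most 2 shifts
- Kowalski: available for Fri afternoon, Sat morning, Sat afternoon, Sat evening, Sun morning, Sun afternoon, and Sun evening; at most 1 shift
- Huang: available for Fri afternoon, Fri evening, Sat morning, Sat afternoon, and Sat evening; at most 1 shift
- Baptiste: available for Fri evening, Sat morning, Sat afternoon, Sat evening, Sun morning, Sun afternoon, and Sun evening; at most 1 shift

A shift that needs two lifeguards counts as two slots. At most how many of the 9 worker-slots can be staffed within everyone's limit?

Total capacity across all lifeguards is 1+1+2+1+1+1 = 7, and 9 slots are needed, so at most 7 can be filled.
An assignment achieving 7: Fri afternoon→Diallo, Fri evening→Marcus, Sat morning→Huang, Sat afternoon→Olsen, Sun morning→Kowalski, Sun afternoon→Baptiste, Sun evening→Olsen.
Loads: Diallo 1/1, Marcus 1/1, Olsen 2/2, Kowalski 1/1, Huang 1/1, Baptiste 1/1.

7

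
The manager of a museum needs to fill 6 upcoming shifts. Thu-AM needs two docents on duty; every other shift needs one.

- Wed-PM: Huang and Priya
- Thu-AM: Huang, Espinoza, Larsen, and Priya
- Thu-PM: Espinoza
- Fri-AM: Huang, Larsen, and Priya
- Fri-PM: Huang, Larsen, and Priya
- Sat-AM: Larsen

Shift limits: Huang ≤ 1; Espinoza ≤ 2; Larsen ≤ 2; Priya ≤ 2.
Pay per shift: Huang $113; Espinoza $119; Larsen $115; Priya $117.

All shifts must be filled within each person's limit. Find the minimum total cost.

Thu-PM can only be covered by Espinoza, so that assignment is forced.
Sat-AM can only be covered by Larsen, so that assignment is forced.
Picking the cheapest available docent for each shift independently would cost $801, but that ignores the shift limits.
An optimal schedule: Wed-PM→Huang, Thu-AM→Espinoza+Priya, Thu-PM→Espinoza, Fri-AM→Larsen, Fri-PM→Priya, Sat-AM→Larsen.
Total: 113 + 119 + 117 + 119 + 115 + 117 + 115 = $815.

$815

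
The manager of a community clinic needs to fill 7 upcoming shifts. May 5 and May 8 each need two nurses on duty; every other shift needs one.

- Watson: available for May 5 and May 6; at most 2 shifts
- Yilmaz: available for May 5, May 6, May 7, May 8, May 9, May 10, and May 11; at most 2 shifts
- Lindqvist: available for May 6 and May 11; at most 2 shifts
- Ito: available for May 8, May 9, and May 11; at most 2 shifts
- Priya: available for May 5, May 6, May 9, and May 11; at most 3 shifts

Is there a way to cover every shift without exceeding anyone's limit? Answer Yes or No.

Total capacity is 11 and 9 slots are needed, so capacity alone doesn't rule it out.
Shifts {May 7, May 8, May 10} need 4 worker-slots in total, but the nurses available for any of those shifts (Yilmaz and Ito) can supply at most 3 among them. So no valid schedule exists.

No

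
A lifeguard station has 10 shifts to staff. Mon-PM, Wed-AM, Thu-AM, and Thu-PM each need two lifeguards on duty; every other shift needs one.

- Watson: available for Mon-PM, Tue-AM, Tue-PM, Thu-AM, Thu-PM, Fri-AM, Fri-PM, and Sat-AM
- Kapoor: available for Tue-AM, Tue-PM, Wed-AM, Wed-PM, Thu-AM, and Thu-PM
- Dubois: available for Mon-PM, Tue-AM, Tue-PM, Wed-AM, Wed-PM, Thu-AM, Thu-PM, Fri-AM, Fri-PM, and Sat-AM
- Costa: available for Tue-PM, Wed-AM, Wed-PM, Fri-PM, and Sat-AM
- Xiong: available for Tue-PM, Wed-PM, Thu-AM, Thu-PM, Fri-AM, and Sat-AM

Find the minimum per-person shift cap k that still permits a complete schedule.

3

With 5 lifeguards and 14 worker-slots to fill, someone must work at least ⌈14/5⌉ = 3 shifts, so k ≥ 3.
k = 3 works: Mon-PM→Watson+Dubois, Tue-AM→Watson, Tue-PM→Costa, Wed-AM→Kapoor+Dubois, Wed-PM→Costa, Thu-AM→Kapoor+Xiong, Thu-PM→Kapoor+Xiong, Fri-AM→Watson, Fri-PM→Dubois, Sat-AM→Costa.
Loads: Watson 3, Kapoor 3, Dubois 3, Costa 3, Xiong 2 — all ≤ 3.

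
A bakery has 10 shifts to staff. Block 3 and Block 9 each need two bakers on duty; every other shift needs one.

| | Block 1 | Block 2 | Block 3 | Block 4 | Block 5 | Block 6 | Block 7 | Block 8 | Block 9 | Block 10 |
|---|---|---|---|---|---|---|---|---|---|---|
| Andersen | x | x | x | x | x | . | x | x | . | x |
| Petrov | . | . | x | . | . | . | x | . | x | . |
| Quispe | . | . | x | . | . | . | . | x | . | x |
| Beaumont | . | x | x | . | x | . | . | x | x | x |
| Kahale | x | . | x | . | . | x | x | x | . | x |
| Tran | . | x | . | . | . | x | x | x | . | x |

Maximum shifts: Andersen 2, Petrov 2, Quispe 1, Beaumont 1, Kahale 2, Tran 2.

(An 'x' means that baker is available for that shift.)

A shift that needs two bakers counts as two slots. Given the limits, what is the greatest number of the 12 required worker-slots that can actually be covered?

10

Total capacity across all bakers is 2+2+1+1+2+2 = 10, and 12 slots are needed, so at most 10 can be filled.
An assignment achieving 10: Block 1→Andersen, Block 2→Tran, Block 3→Quispe+Kahale, Block 4→Andersen, Block 5→Beaumont, Block 6→Kahale, Block 7→Petrov, Block 8→Tran, Block 9→Petrov.
Loads: Andersen 2/2, Petrov 2/2, Quispe 1/1, Beaumont 1/1, Kahale 2/2, Tran 2/2.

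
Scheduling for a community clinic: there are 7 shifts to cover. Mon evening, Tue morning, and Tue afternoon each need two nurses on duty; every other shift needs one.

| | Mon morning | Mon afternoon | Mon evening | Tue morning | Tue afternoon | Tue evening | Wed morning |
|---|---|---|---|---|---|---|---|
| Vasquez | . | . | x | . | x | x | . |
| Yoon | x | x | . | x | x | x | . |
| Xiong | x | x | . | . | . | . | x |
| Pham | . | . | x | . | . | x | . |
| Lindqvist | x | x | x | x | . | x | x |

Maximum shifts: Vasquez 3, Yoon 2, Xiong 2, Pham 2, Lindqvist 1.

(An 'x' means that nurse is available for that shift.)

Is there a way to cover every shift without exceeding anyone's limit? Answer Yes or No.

Total capacity is 10 and 10 slots are needed, so capacity alone doesn't rule it out.
Shifts {Mon morning, Mon afternoon, Tue morning, Tue afternoon, Wed morning} need 7 worker-slots in total, but the nurses available for any of those shifts (Vasquez, Yoon, Xiong, and Lindqvist) can supply at most 6 among them. So no valid schedule exists.

No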